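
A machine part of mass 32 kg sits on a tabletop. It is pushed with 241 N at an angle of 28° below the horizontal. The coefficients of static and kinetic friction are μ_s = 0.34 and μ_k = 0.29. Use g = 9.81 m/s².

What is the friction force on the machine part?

f ≈ 124 N

The vertical component of P adds to the normal force: N = m g + P sin α = 313.9 + 113.1 = 427.1 N.
The horizontal driving force is P cos α = 212.8 N, so equilibrium needs friction f = 212.8 N.
μ_s N = 0.34 × 427.1 = 145.2 N.
The required friction exceeds μ_s N, so the machine part moves and f = μ_k N = 124 N.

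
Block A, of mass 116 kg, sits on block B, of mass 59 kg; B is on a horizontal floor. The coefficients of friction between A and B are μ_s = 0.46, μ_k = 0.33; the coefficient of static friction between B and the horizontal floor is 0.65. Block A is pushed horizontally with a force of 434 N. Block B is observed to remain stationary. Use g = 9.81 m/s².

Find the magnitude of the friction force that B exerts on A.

f ≈ 434 N

Between the blocks, N₁ = m_A g = 1138 N.
So the A–B interface can sustain at most μ_s N₁ = 523.5 N of static friction.
Since P = 434 N ≤ 523.5 N, A does not slip on B; friction on A equals P = 434 N.
B experiences an equal 434 N forward from A (third law). B is in equilibrium, so the floor supplies f₂ = 434 N of static friction (limit μ_s(m_A+m_B)g = 1116 N, not exceeded).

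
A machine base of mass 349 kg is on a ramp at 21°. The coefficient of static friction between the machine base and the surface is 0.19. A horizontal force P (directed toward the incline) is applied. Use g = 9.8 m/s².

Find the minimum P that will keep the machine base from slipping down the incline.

The machine base tends to slide down (tan θ > μ_s), so at the point of impending slip friction acts up-slope at its limit: f = μ_s N.
Perpendicular to the incline: N = m g cos θ + P sin θ.
Along the incline: P cos θ + μ_s N = m g sin θ, i.e. P cos θ + μ_s (m g cos θ + P sin θ) = m g sin θ.
Solving, P (cos θ + μ_s sin θ) = m g (sin θ − μ_s cos θ), so P = 3420×0.181/1.002 = 618 N.

P_min ≈ 618 N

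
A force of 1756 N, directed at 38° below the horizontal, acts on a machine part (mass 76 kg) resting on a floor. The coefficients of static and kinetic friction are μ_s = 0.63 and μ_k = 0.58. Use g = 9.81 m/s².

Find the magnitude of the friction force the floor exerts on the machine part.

Vertical equilibrium gives N = m g + P sin α = 1827 N.
The horizontal driving force is P cos α = 1384 N, so equilibrium needs friction f = 1384 N.
μ_s N = 0.63 × 1827 = 1151 N.
1384 > 1151 N → the machine part slides; f = μ_k N = 0.58×1827 = 1060 N.

f ≈ 1060 N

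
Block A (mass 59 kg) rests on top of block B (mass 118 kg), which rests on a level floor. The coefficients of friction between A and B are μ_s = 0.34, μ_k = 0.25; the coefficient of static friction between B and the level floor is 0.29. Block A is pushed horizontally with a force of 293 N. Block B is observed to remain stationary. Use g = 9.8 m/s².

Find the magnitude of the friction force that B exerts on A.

f ≈ 145 N

Normal force at the A–B interface: N₁ = m_A g = 578.2 N.
So the A–B interface can sustain at most μ_s N₁ = 196.6 N of static friction.
Since P = 293 N > 196.6 N, A slides on B; the A–B friction is kinetic: f₁ = μ_k N₁ = 0.25×578.2 = 145 N.
By Newton's third law B feels 145 N forward from A. With B stationary, the floor's static friction on B balances it: f₂ = 145 N (well within μ_s(m_A+m_B)g = 503 N).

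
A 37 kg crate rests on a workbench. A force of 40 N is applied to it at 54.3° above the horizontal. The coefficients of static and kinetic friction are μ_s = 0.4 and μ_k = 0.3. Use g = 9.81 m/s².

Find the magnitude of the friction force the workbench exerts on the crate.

Vertical equilibrium gives N = m g − P sin α = 330.5 N.
Horizontally, friction must balance P cos α = 23.34 N.
The static-friction limit is μ_s N = 132.2 N.
23.34 ≤ 132.2 N → static; friction equals the required 23.3 N.

f ≈ 23.3 N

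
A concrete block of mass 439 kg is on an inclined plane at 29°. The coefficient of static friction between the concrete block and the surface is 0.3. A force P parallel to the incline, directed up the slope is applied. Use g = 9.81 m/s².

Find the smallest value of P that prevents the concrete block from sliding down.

The concrete block tends to slide down (tan θ > μ_s), so at the point of impending slip friction acts up-slope at its limit: f = μ_s N.
P is parallel to the surface, so N = m g cos θ = 3770 N.
Along the incline: P + μ_s N = m g sin θ, so P = 2090 − 0.3×3770 = 958 N.

P_min ≈ 958 N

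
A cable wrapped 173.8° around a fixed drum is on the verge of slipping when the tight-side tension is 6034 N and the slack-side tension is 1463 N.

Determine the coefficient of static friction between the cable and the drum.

μ ≈ 0.467

T₂/T₁ = e^{μβ} → μ = ln(T₂/T₁)/β.
β = 173.8° = 3.033 rad.
μ = ln(6034/1463)/3.033 = ln(4.124)/3.033 = 0.467.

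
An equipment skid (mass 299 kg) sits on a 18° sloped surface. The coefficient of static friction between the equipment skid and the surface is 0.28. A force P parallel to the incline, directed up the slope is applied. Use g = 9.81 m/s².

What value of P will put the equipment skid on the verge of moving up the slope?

P ≈ 1690 N

At impending motion up the slope, friction acts down-slope at its limit: f = μ_s N.
P is parallel to the surface, so N = m g cos θ = 2790 N.
Along the incline: P = m g sin θ + μ_s N = 906 + 0.28×2790 = 1690 N.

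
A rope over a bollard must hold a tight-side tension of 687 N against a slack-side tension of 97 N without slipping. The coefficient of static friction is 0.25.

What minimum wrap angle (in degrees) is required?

β_min ≈ 449°

T₂/T₁ = e^{μβ} → β = ln(T₂/T₁)/μ.
β = ln(687/97)/0.25 = 1.958/0.25 = 7.83 rad.
In degrees: β = 7.83 × 180/π = 449°.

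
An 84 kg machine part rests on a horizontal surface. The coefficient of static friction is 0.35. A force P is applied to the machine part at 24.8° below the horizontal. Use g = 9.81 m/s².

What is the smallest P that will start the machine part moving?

N = m g + P sin α (the push presses the machine part into the horizontal surface).
At impending slip, P cos α = μ_s N = μ_s (m g + P sin α).
Solving: P (cos α − μ_s sin α) = μ_s m g → P = 0.35×824/(cos 24.8° − 0.35 sin 24.8°) = 288/0.761 = 379 N.

P ≈ 379 N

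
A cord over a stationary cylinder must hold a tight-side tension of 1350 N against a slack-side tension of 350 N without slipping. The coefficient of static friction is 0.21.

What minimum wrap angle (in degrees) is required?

β_min ≈ 368°

T₂/T₁ = e^{μβ} → β = ln(T₂/T₁)/μ.
β = ln(1350/350)/0.21 = 1.35/0.21 = 6.428 rad.
In degrees: β = 6.428 × 180/π = 368°.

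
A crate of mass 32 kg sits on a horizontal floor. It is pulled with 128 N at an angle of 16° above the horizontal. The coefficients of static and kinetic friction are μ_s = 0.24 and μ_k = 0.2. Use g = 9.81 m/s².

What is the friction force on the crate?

The vertical component of P reduces the normal force: N = m g − P sin α = 313.9 − 35.28 = 278.6 N.
Horizontally, friction must balance P cos α = 123 N.
μ_s N = 0.24 × 278.6 = 66.87 N.
123 > 66.87 N → the crate slides; f = μ_k N = 0.2×278.6 = 55.7 N.

f ≈ 55.7 N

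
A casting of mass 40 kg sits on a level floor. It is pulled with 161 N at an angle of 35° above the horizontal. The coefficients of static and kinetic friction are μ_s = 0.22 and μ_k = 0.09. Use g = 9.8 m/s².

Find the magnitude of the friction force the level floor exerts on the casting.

f ≈ 27 N

N = m g − P sin α = 392 − 161×sin 35° = 299.7 N.
The horizontal driving force is P cos α = 131.9 N, so equilibrium needs friction f = 131.9 N.
μ_s N = 0.22 × 299.7 = 65.92 N.
The required friction exceeds μ_s N, so the casting moves and f = μ_k N = 27 N.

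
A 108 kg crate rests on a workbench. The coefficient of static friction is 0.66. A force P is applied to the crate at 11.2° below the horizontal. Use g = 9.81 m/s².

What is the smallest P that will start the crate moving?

P ≈ 820 N

N = m g + P sin α (the push presses the crate into the workbench).
At impending slip, P cos α = μ_s N = μ_s (m g + P sin α).
Solving: P (cos α − μ_s sin α) = μ_s m g → P = 0.66×1060/(cos 11.2° − 0.66 sin 11.2°) = 699/0.8528 = 820 N.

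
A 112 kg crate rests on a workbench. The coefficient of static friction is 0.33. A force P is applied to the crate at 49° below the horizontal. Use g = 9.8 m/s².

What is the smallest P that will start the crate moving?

P ≈ 890 N

N = m g + P sin α (the push presses the crate into the workbench).
At impending slip, P cos α = μ_s N = μ_s (m g + P sin α).
Solving: P (cos α − μ_s sin α) = μ_s m g → P = 0.33×1100/(cos 49° − 0.33 sin 49°) = 362/0.407 = 890 N.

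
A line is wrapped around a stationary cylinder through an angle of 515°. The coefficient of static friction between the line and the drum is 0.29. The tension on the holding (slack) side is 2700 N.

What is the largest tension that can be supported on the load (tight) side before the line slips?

At impending slip the capstan equation gives T₂/T₁ = e^{μβ} with β in radians.
β = 515° × π/180 = 8.988 rad.
e^{μβ} = e^{0.29×8.988} = 13.55.
T₂ = T₁ · e^{μβ} = 2700 × 13.55 = 36600 N.

T_max ≈ 36600 N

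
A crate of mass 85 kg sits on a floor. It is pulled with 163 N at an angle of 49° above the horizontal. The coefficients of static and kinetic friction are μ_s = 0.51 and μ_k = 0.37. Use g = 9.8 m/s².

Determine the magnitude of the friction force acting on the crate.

f ≈ 107 N

The vertical component of P reduces the normal force: N = m g − P sin α = 833 − 123 = 710 N.
Horizontally, friction must balance P cos α = 106.9 N.
μ_s N = 0.51 × 710 = 362.1 N.
106.9 ≤ 362.1 N → static; friction equals the required 107 N.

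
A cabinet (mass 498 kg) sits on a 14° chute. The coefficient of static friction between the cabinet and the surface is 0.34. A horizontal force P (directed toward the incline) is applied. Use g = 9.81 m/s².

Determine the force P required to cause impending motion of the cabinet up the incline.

P ≈ 3150 N

At impending motion up the slope, friction acts down-slope at its limit: f = μ_s N.
Perpendicular to the incline: N = m g cos θ + P sin θ.
Along the incline: P cos θ = m g sin θ + μ_s N = m g sin θ + μ_s (m g cos θ + P sin θ).
Solving, P (cos θ − μ_s sin θ) = m g (sin θ + μ_s cos θ), so P = 498×9.81×(sin 14° + 0.34 cos 14°)/(cos 14° − 0.34 sin 14°) = 4890×0.5718/0.888 = 3150 N.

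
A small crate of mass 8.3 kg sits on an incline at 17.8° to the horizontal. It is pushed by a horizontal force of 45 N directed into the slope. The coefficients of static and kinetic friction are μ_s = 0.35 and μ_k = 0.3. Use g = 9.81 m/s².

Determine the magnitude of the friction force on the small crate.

Resolve perpendicular to the incline: N = m g cos θ + P sin θ = 8.3×9.81×cos 17.8° + 45×sin 17.8° = 91.28 N.
Parallel to the incline: P cos θ − m g sin θ = 42.85 − 24.89 = 17.96 N; the friction needed to balance this is 17.96 N acting down the slope.
The limit of static friction is μ_s N = 31.95 N.
Since 17.96 N is within the 31.95 N limit, the small crate stays put and friction is exactly 18 N.

f ≈ 18 N (down the incline)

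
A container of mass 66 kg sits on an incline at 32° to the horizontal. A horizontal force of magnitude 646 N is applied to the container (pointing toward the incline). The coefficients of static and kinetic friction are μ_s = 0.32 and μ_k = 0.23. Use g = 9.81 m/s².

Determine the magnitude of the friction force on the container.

The horizontal push has a component P sin θ into the surface, so N = m g cos θ + P sin θ = 549.1 + 342.3 = 891.4 N.
Parallel to the incline: P cos θ − m g sin θ = 547.8 − 343.1 = 204.7 N; the friction needed to balance this is 204.7 N acting down the slope.
Maximum static friction: μ_s N = 0.32 × 891.4 = 285.2 N.
|f_req| = 204.7 ≤ 285.2 N → the container is in equilibrium; friction equals the required value.

f ≈ 205 N (down the incline)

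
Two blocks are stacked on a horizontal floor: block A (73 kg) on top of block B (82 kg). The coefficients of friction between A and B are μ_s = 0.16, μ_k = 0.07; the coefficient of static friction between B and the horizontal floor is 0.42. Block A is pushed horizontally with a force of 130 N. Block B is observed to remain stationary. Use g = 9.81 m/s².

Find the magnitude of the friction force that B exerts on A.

Normal force at the A–B interface: N₁ = m_A g = 716.1 N.
Maximum static friction on A from B: μ_s N₁ = 0.16×716.1 = 114.6 N.
P = 130 N exceeds that limit, so A slips over B and the interface friction becomes kinetic: f₁ = μ_k N₁ = 0.07×716.1 = 50.1 N.
By Newton's third law B feels 50.1 N forward from A. With B stationary, the floor's static friction on B balances it: f₂ = 50.1 N (well within μ_s(m_A+m_B)g = 638.6 N).

f ≈ 50.1 N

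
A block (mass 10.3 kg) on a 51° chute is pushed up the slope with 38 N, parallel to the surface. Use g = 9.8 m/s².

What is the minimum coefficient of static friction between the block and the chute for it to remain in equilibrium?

N = m g cos θ = 63.52 N.
Friction must make up the shortfall along the incline: f = m g sin θ − P = 78.45 − 38 = 40.45 N.
At the threshold f = μ_s N, so μ_s,min = 40.45/63.52 = 0.637.

μ_s,min ≈ 0.637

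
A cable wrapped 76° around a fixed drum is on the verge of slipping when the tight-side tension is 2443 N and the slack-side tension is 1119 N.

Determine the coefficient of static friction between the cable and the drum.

μ ≈ 0.589

T₂/T₁ = e^{μβ} → μ = ln(T₂/T₁)/β.
β = 76° = 1.326 rad.
μ = ln(2443/1119)/1.326 = ln(2.183)/1.326 = 0.589.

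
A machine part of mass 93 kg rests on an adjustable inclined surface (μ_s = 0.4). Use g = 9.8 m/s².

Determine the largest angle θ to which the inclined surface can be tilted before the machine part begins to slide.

θ_max ≈ 21.8°

At the slip threshold, m g sin θ = μ_s · m g cos θ, so tan θ = μ_s.
θ_max = arctan(0.4) = 21.8°.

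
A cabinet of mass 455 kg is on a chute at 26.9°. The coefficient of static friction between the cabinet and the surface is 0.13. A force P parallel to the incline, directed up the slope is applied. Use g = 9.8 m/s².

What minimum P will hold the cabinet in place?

The cabinet tends to slide down (tan θ > μ_s), so at the point of impending slip friction acts up-slope at its limit: f = μ_s N.
P is parallel to the surface, so N = m g cos θ = 3980 N.
Along the incline: P + μ_s N = m g sin θ, so P = 2020 − 0.13×3980 = 1500 N.

P_min ≈ 1500 N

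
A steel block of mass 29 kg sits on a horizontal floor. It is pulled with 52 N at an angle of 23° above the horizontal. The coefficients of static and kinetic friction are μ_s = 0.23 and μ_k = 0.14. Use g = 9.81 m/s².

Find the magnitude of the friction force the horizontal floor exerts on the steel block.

f ≈ 47.9 N

N = m g − P sin α = 284.5 − 52×sin 23° = 264.2 N.
For equilibrium, f = P cos α = 52×cos 23° = 47.87 N.
The static-friction limit is μ_s N = 60.76 N.
47.87 ≤ 60.76 N → static; friction equals the required 47.9 N.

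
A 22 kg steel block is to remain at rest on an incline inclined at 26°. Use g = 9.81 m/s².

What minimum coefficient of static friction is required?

μ_s,min ≈ 0.488

At the slip threshold m g sin θ = μ_s m g cos θ, so μ_s,min = tan θ.
μ_s,min = tan 26° = 0.488.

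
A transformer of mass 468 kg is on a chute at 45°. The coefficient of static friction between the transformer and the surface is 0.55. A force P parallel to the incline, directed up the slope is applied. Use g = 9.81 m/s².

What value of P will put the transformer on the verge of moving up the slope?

P ≈ 5030 N

At impending motion up the slope, friction acts down-slope at its limit: f = μ_s N.
P is parallel to the surface, so N = m g cos θ = 3250 N.
Along the incline: P = m g sin θ + μ_s N = 3250 + 0.55×3250 = 5030 N.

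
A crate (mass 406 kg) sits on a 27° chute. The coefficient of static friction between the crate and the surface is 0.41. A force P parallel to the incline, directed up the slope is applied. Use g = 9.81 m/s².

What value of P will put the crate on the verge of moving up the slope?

At impending motion up the slope, friction acts down-slope at its limit: f = μ_s N.
P is parallel to the surface, so N = m g cos θ = 3550 N.
Along the incline: P = m g sin θ + μ_s N = 1810 + 0.41×3550 = 3260 N.

P ≈ 3260 N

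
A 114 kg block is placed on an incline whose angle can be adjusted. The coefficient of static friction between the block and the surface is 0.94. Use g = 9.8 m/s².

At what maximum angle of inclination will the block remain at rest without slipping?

θ_max ≈ 43.2°

At the slip threshold, m g sin θ = μ_s · m g cos θ, so tan θ = μ_s.
θ_max = arctan(0.94) = 43.2°.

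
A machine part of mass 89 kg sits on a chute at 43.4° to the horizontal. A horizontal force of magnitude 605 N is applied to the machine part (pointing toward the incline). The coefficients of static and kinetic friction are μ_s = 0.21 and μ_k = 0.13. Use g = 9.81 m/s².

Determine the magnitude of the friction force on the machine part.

Resolve perpendicular to the incline: N = m g cos θ + P sin θ = 89×9.81×cos 43.4° + 605×sin 43.4° = 1050 N.
Parallel to the incline: P cos θ − m g sin θ = 439.6 − 599.9 = -160.3 N; the friction needed to balance this is 160.3 N acting up the slope.
Maximum static friction: μ_s N = 0.21 × 1050 = 220.5 N.
Since 160.3 N is within the 220.5 N limit, the machine part stays put and friction is exactly 160 N.

f ≈ 160 N (up the incline)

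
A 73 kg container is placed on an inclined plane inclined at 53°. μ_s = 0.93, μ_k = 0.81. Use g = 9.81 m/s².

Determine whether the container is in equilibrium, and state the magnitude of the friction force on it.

f ≈ 349 N

N = m g cos θ = 431 N.
Down-slope weight component: m g sin θ = 572 N.
μ_s N = 401 N.
572 > 401 N, so it slides; kinetic friction f = μ_k N = 0.81×431 = 349 N.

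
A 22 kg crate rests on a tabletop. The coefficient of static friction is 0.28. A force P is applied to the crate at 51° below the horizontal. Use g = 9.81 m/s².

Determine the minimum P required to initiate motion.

N = m g + P sin α (the push presses the crate into the tabletop).
At impending slip, P cos α = μ_s N = μ_s (m g + P sin α).
Solving: P (cos α − μ_s sin α) = μ_s m g → P = 0.28×216/(cos 51° − 0.28 sin 51°) = 60.4/0.4117 = 147 N.

P ≈ 147 N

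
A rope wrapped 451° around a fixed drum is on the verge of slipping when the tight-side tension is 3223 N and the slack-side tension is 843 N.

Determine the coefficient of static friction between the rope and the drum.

T₂/T₁ = e^{μβ} → μ = ln(T₂/T₁)/β.
β = 451° = 7.871 rad.
μ = ln(3223/843)/7.871 = ln(3.823)/7.871 = 0.17.

μ ≈ 0.17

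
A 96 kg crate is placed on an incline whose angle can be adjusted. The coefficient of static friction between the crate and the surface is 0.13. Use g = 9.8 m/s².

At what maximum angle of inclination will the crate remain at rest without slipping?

At the slip threshold, m g sin θ = μ_s · m g cos θ, so tan θ = μ_s.
θ_max = arctan(0.13) = 7.41°.

θ_max ≈ 7.41°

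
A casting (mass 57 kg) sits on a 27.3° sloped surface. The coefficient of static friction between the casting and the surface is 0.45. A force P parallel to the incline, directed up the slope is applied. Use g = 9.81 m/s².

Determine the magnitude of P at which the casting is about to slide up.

At impending motion up the slope, friction acts down-slope at its limit: f = μ_s N.
P is parallel to the surface, so N = m g cos θ = 497 N.
Along the incline: P = m g sin θ + μ_s N = 256 + 0.45×497 = 480 N.

P ≈ 480 N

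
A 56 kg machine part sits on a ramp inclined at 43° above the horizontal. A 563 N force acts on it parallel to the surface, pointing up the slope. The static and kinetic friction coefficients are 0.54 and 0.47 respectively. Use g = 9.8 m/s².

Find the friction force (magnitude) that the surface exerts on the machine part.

The normal reaction is N = m g cos θ = 401.4 N.
The friction needed for equilibrium is m g sin θ − P = 374.3 − 563 = -188.7 N, measured positive up-slope.
Static friction can supply at most μ_s N = 216.7 N.
Since |-188.7| ≤ 216.7 N, no slip — friction simply equals what equilibrium demands.

f ≈ 189 N (down the incline)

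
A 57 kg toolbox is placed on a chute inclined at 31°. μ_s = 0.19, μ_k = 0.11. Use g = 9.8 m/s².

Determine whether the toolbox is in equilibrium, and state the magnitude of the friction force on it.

N = m g cos θ = 479 N.
Down-slope weight component: m g sin θ = 288 N.
μ_s N = 91 N.
288 > 91 N, so it slides; kinetic friction f = μ_k N = 0.11×479 = 52.7 N.

f ≈ 52.7 N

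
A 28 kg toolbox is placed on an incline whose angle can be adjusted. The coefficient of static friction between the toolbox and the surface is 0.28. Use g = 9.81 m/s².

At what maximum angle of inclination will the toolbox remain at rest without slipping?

θ_max ≈ 15.6°

At the slip threshold, m g sin θ = μ_s · m g cos θ, so tan θ = μ_s.
θ_max = arctan(0.28) = 15.6°.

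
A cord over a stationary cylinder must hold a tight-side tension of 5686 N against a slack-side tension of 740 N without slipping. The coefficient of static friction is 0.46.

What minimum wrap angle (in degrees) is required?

β_min ≈ 254°

T₂/T₁ = e^{μβ} → β = ln(T₂/T₁)/μ.
β = ln(5686/740)/0.46 = 2.039/0.46 = 4.433 rad.
In degrees: β = 4.433 × 180/π = 254°.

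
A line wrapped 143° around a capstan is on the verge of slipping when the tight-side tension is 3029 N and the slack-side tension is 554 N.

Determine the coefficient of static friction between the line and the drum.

T₂/T₁ = e^{μβ} → μ = ln(T₂/T₁)/β.
β = 143° = 2.496 rad.
μ = ln(3029/554)/2.496 = ln(5.468)/2.496 = 0.681.

μ ≈ 0.681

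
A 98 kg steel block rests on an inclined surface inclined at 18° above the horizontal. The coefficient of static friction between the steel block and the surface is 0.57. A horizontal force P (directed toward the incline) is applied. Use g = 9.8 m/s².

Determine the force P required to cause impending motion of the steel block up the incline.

P ≈ 1050 N

At impending motion up the slope, friction acts down-slope at its limit: f = μ_s N.
Perpendicular to the incline: N = m g cos θ + P sin θ.
Along the incline: P cos θ = m g sin θ + μ_s N = m g sin θ + μ_s (m g cos θ + P sin θ).
Solving, P (cos θ − μ_s sin θ) = m g (sin θ + μ_s cos θ), so P = 98×9.8×(sin 18° + 0.57 cos 18°)/(cos 18° − 0.57 sin 18°) = 960×0.8511/0.7749 = 1050 N.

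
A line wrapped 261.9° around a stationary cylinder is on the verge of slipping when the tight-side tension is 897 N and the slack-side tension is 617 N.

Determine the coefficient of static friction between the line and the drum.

μ ≈ 0.0819

T₂/T₁ = e^{μβ} → μ = ln(T₂/T₁)/β.
β = 261.9° = 4.571 rad.
μ = ln(897/617)/4.571 = ln(1.454)/4.571 = 0.0819.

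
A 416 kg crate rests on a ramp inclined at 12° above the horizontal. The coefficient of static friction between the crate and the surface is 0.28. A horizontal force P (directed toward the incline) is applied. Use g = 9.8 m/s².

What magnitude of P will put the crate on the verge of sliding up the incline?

P ≈ 2140 N

At impending motion up the slope, friction acts down-slope at its limit: f = μ_s N.
Perpendicular to the incline: N = m g cos θ + P sin θ.
Along the incline: P cos θ = m g sin θ + μ_s N = m g sin θ + μ_s (m g cos θ + P sin θ).
Solving, P (cos θ − μ_s sin θ) = m g (sin θ + μ_s cos θ), so P = 416×9.8×(sin 12° + 0.28 cos 12°)/(cos 12° − 0.28 sin 12°) = 4080×0.4818/0.9199 = 2140 N.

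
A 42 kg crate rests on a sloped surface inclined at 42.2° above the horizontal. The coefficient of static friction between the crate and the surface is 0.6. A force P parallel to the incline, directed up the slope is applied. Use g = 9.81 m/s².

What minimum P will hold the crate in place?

P_min ≈ 93.6 N

The crate tends to slide down (tan θ > μ_s), so at the point of impending slip friction acts up-slope at its limit: f = μ_s N.
P is parallel to the surface, so N = m g cos θ = 305 N.
Along the incline: P + μ_s N = m g sin θ, so P = 277 − 0.6×305 = 93.6 N.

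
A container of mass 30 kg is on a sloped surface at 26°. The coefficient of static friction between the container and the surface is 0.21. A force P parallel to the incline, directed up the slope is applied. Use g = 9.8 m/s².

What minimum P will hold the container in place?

P_min ≈ 73.4 N

The container tends to slide down (tan θ > μ_s), so at the point of impending slip friction acts up-slope at its limit: f = μ_s N.
P is parallel to the surface, so N = m g cos θ = 264 N.
Along the incline: P + μ_s N = m g sin θ, so P = 129 − 0.21×264 = 73.4 N.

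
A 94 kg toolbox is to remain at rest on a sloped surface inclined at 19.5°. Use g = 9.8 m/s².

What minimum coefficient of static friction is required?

μ_s,min ≈ 0.354

At the slip threshold m g sin θ = μ_s m g cos θ, so μ_s,min = tan θ.
μ_s,min = tan 19.5° = 0.354.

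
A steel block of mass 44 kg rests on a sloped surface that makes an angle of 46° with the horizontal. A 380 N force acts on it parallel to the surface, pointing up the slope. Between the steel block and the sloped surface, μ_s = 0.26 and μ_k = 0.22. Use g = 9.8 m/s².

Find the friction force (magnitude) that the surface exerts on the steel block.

f ≈ 69.8 N (down the incline)

Perpendicular to the surface, N = m g cos θ = 44·9.8·cos 46° = 299.5 N.
Parallel to the incline, ΣF = 0 gives f = m g sin θ − P = 310.2 − 380 = -69.82 N (up-slope positive).
Maximum static friction available: μ_s N = 0.26 × 299.5 = 77.88 N.
Since |-69.82| ≤ 77.88 N, static friction is sufficient; f equals the required value, not μ_s N.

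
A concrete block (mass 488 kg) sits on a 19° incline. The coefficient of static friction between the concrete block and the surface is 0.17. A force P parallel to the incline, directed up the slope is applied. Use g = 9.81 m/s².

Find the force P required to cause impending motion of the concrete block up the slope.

At impending motion up the slope, friction acts down-slope at its limit: f = μ_s N.
P is parallel to the surface, so N = m g cos θ = 4530 N.
Along the incline: P = m g sin θ + μ_s N = 1560 + 0.17×4530 = 2330 N.

P ≈ 2330 N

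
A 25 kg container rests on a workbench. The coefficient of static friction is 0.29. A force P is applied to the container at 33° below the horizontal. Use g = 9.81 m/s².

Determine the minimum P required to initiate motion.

N = m g + P sin α (the push presses the container into the workbench).
At impending slip, P cos α = μ_s N = μ_s (m g + P sin α).
Solving: P (cos α − μ_s sin α) = μ_s m g → P = 0.29×245/(cos 33° − 0.29 sin 33°) = 71.1/0.6807 = 104 N.

P ≈ 104 N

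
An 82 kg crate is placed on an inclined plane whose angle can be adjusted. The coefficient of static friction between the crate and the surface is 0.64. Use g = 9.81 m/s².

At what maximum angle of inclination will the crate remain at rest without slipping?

θ_max ≈ 32.6°

At the slip threshold, m g sin θ = μ_s · m g cos θ, so tan θ = μ_s.
θ_max = arctan(0.64) = 32.6°.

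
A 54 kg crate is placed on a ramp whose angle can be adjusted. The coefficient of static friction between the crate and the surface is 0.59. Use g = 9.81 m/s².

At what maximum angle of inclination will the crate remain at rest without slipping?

At the slip threshold, m g sin θ = μ_s · m g cos θ, so tan θ = μ_s.
θ_max = arctan(0.59) = 30.5°.

θ_max ≈ 30.5°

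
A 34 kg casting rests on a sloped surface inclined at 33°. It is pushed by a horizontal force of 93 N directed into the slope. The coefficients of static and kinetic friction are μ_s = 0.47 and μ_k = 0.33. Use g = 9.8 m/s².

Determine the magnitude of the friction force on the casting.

The horizontal push has a component P sin θ into the surface, so N = m g cos θ + P sin θ = 279.4 + 50.65 = 330.1 N.
Along the incline, the net driving force (taking up-slope positive) is P cos θ − m g sin θ = 78 − 181.5 = -103.5 N, so equilibrium requires friction f = 103.5 N (up-slope).
The limit of static friction is μ_s N = 155.1 N.
Since 103.5 N is within the 155.1 N limit, the casting stays put and friction is exactly 103 N.

f ≈ 103 N (up the incline)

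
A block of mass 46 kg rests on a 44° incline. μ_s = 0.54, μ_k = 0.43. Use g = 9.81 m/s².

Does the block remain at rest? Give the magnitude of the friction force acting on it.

f ≈ 140 N

N = m g cos θ = 325 N.
Down-slope weight component: m g sin θ = 313 N.
μ_s N = 175 N.
313 > 175 N, so it slides; kinetic friction f = μ_k N = 0.43×325 = 140 N.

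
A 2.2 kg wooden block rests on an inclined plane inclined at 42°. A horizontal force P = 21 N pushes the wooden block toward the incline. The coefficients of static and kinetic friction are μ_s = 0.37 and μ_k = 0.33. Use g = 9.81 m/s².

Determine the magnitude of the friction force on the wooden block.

f ≈ 1.16 N (down the incline)

Resolve perpendicular to the incline: N = m g cos θ + P sin θ = 2.2×9.81×cos 42° + 21×sin 42° = 30.09 N.
Along the incline, the net driving force (taking up-slope positive) is P cos θ − m g sin θ = 15.61 − 14.44 = 1.165 N, so equilibrium requires friction f = -1.165 N (down-slope).
Maximum static friction: μ_s N = 0.37 × 30.09 = 11.13 N.
Since 1.165 N is within the 11.13 N limit, the wooden block stays put and friction is exactly 1.16 N.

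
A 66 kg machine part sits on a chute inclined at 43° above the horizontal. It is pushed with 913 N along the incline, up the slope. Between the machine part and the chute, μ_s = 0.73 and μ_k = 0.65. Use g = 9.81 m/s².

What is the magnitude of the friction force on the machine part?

Perpendicular to the surface, N = m g cos θ = 66·9.81·cos 43° = 473.5 N.
For equilibrium along the incline the friction force must supply f = m g sin θ − P = 441.6 − 913 = -471.4 N (positive meaning up-slope).
Static friction can supply at most μ_s N = 345.7 N.
|-471.4| exceeds 345.7 N, so the machine part slips up-slope; friction is kinetic, f = μ_k N = 0.65×473.5 = 308 N.

f ≈ 308 N (down the incline)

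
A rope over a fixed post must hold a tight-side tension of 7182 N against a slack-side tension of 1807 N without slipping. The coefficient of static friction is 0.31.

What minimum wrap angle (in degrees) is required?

T₂/T₁ = e^{μβ} → β = ln(T₂/T₁)/μ.
β = ln(7182/1807)/0.31 = 1.38/0.31 = 4.451 rad.
In degrees: β = 4.451 × 180/π = 255°.

β_min ≈ 255°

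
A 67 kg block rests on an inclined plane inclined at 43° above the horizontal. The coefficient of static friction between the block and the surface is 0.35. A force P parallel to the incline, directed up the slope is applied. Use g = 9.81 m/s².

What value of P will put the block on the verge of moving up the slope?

At impending motion up the slope, friction acts down-slope at its limit: f = μ_s N.
P is parallel to the surface, so N = m g cos θ = 481 N.
Along the incline: P = m g sin θ + μ_s N = 448 + 0.35×481 = 617 N.

P ≈ 617 N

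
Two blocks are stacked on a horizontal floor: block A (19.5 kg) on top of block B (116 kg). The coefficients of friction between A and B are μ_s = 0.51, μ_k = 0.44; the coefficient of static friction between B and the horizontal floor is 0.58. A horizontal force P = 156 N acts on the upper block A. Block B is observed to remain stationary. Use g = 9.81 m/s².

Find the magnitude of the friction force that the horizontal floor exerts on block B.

f ≈ 84.2 N

Normal force at the A–B interface: N₁ = m_A g = 191.3 N.
Maximum static friction on A from B: μ_s N₁ = 0.51×191.3 = 97.56 N.
Since P = 156 N > 97.56 N, A slides on B; the A–B friction is kinetic: f₁ = μ_k N₁ = 0.44×191.3 = 84.2 N.
By Newton's third law B feels 84.2 N forward from A. With B stationary, the floor's static friction on B balances it: f₂ = 84.2 N (well within μ_s(m_A+m_B)g = 771 N).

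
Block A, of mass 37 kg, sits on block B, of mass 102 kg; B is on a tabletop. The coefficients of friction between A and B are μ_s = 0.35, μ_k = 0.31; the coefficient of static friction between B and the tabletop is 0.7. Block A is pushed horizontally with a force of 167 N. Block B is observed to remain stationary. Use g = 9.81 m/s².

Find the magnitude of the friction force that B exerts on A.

Between the blocks, N₁ = m_A g = 363 N.
Maximum static friction on A from B: μ_s N₁ = 0.35×363 = 127 N.
P = 167 N exceeds that limit, so A slips over B and the interface friction becomes kinetic: f₁ = μ_k N₁ = 0.31×363 = 113 N.
B experiences an equal 113 N forward from A (third law). B is in equilibrium, so the floor supplies f₂ = 113 N of static friction (limit μ_s(m_A+m_B)g = 954.5 N, not exceeded).

f ≈ 113 N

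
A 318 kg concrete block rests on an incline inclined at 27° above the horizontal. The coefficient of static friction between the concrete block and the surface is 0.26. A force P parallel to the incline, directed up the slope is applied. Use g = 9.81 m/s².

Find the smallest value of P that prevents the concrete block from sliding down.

P_min ≈ 694 N

The concrete block tends to slide down (tan θ > μ_s), so at the point of impending slip friction acts up-slope at its limit: f = μ_s N.
P is parallel to the surface, so N = m g cos θ = 2780 N.
Along the incline: P + μ_s N = m g sin θ, so P = 1420 − 0.26×2780 = 694 N.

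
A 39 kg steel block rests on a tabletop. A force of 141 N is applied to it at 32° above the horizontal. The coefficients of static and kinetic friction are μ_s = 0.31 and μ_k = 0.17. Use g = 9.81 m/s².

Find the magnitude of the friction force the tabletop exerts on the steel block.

f ≈ 52.3 N

Vertical equilibrium gives N = m g − P sin α = 307.9 N.
The horizontal driving force is P cos α = 119.6 N, so equilibrium needs friction f = 119.6 N.
The static-friction limit is μ_s N = 95.44 N.
The required friction exceeds μ_s N, so the steel block moves and f = μ_k N = 52.3 N.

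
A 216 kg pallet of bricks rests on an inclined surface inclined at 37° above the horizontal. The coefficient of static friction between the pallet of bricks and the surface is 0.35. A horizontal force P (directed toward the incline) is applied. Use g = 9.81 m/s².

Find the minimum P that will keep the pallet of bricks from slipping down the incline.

The pallet of bricks tends to slide down (tan θ > μ_s), so at the point of impending slip friction acts up-slope at its limit: f = μ_s N.
Perpendicular to the incline: N = m g cos θ + P sin θ.
Along the incline: P cos θ + μ_s N = m g sin θ, i.e. P cos θ + μ_s (m g cos θ + P sin θ) = m g sin θ.
Solving, P (cos θ + μ_s sin θ) = m g (sin θ − μ_s cos θ), so P = 2120×0.3223/1.009 = 677 N.

P_min ≈ 677 N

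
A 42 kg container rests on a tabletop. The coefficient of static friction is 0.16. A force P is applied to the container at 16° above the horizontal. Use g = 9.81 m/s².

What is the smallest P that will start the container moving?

P ≈ 65.6 N

N = m g − P sin α (the pull lifts the container).
At impending slip, P cos α = μ_s N = μ_s (m g − P sin α).
Solving: P (cos α + μ_s sin α) = μ_s m g → P = 0.16×412/(cos 16° + 0.16 sin 16°) = 65.9/1.005 = 65.6 N.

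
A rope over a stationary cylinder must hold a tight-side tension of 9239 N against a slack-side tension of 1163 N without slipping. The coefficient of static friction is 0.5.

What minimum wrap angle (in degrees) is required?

β_min ≈ 237°

T₂/T₁ = e^{μβ} → β = ln(T₂/T₁)/μ.
β = ln(9239/1163)/0.5 = 2.072/0.5 = 4.145 rad.
In degrees: β = 4.145 × 180/π = 237°.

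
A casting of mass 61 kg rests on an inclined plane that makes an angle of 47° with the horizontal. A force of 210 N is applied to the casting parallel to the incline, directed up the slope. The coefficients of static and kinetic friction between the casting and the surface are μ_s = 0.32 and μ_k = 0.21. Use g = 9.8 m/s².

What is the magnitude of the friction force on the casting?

The normal reaction is N = m g cos θ = 407.7 N.
The friction needed for equilibrium is m g sin θ − P = 437.2 − 210 = 227.2 N, measured positive up-slope.
Static friction can supply at most μ_s N = 130.5 N.
Since |227.2| > 130.5 N, static friction cannot hold it; the casting slides down the incline and kinetic friction applies: f = μ_k N = 0.21 × 407.7 = 85.6 N.

f ≈ 85.6 N (up the incline)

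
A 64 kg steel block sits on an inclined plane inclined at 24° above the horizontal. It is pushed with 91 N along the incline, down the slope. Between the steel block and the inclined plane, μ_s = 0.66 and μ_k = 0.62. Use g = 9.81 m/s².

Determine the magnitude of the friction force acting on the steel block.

Normal force: N = m g cos θ = 64 × 9.81 × cos 24° = 573.6 N.
For equilibrium along the incline the friction force must supply f = m g sin θ + P = 255.4 + 91 = 346.4 N (positive meaning up-slope).
The static-friction ceiling is μ_s N = 0.66 × 573.6 = 378.5 N.
Since |346.4| ≤ 378.5 N, the steel block remains in static equilibrium and friction takes exactly the required value.

f ≈ 346 N (up the incline)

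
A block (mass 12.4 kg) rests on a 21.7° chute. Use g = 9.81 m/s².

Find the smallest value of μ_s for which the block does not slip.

μ_s,min ≈ 0.398

At the slip threshold m g sin θ = μ_s m g cos θ, so μ_s,min = tan θ.
μ_s,min = tan 21.7° = 0.398.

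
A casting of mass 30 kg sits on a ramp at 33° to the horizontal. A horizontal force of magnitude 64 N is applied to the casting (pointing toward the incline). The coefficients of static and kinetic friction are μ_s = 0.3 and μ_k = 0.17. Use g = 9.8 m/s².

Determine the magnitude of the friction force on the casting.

Resolve perpendicular to the incline: N = m g cos θ + P sin θ = 30×9.8×cos 33° + 64×sin 33° = 281.4 N.
Parallel to the incline: P cos θ − m g sin θ = 53.67 − 160.1 = -106.4 N; the friction needed to balance this is 106.4 N acting up the slope.
The limit of static friction is μ_s N = 84.43 N.
|f_req| = 106.4 > 84.43 N → the casting slides down the incline; f = μ_k N = 0.17 × 281.4 = 47.8 N.

f ≈ 47.8 N (up the incline)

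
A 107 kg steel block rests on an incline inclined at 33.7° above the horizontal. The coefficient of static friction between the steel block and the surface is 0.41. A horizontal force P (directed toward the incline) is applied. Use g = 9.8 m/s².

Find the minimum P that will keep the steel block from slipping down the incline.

P_min ≈ 212 N

The steel block tends to slide down (tan θ > μ_s), so at the point of impending slip friction acts up-slope at its limit: f = μ_s N.
Perpendicular to the incline: N = m g cos θ + P sin θ.
Along the incline: P cos θ + μ_s N = m g sin θ, i.e. P cos θ + μ_s (m g cos θ + P sin θ) = m g sin θ.
Solving, P (cos θ + μ_s sin θ) = m g (sin θ − μ_s cos θ), so P = 1050×0.2137/1.059 = 212 N.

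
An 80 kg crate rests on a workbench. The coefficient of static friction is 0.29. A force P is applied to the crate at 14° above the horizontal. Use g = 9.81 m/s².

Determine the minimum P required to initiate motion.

N = m g − P sin α (the pull lifts the crate).
At impending slip, P cos α = μ_s N = μ_s (m g − P sin α).
Solving: P (cos α + μ_s sin α) = μ_s m g → P = 0.29×785/(cos 14° + 0.29 sin 14°) = 228/1.04 = 219 N.

P ≈ 219 N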